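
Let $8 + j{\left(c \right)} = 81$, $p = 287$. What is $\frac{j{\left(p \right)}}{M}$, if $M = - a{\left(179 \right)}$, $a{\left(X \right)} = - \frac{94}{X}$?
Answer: $\frac{13067}{94} \approx 139.01$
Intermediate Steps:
$j{\left(c \right)} = 73$ ($j{\left(c \right)} = -8 + 81 = 73$)
$M = \frac{94}{179}$ ($M = - \frac{-94}{179} = \left(-1\right) \left(- \frac{94}{179}\right) = \frac{94}{179} \approx 0.52514$)
$\frac{j{\left(p \right)}}{M} = \frac{73}{\frac{94}{179}} = 73 \cdot \frac{179}{94} = \frac{13067}{94}$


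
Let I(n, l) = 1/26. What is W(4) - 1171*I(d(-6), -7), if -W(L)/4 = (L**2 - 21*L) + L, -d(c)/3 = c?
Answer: 5485/26 ≈ 210.96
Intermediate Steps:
d(c) = -3*c
W(L) = -4*L**2 + 80*L (W(L) = -4*((L**2 - 21*L) + L) = -4*(L**2 - 20*L) = -4*L**2 + 80*L)
I(n, l) = 1/26
W(4) - 1171*I(d(-6), -7) = 4*4*(20 - 1*4) - 1171*1/26 = 4*4*(20 - 4) - 1171/26 = 4*4*16 - 1171/26 = 256 - 1171/26 = 5485/26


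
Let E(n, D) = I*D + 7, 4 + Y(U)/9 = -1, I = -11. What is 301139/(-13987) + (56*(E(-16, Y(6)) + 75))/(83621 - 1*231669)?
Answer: -5629371827/258843422 ≈ -21.748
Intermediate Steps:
Y(U) = -45 (Y(U) = -36 + 9*(-1) = -36 - 9 = -45)
E(n, D) = 7 - 11*D (E(n, D) = -11*D + 7 = 7 - 11*D)
301139/(-13987) + (56*(E(-16, Y(6)) + 75))/(83621 - 1*231669) = 301139/(-13987) + (56*((7 - 11*(-45)) + 75))/(83621 - 1*231669) = 301139*(-1/13987) + (56*((7 + 495) + 75))/(83621 - 231669) = -301139/13987 + (56*(502 + 75))/(-148048) = -301139/13987 + (56*577)*(-1/148048) = -301139/13987 + 32312*(-1/148048) = -301139/13987 - 4039/18506 = -5629371827/258843422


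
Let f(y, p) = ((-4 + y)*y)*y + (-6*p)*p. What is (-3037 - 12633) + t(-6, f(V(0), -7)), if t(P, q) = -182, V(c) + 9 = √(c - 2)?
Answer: -15852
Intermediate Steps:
V(c) = -9 + √(-2 + c) (V(c) = -9 + √(c - 2) = -9 + √(-2 + c))
f(y, p) = -6*p² + y²*(-4 + y) (f(y, p) = (y*(-4 + y))*y - 6*p² = y²*(-4 + y) - 6*p² = -6*p² + y²*(-4 + y))
(-3037 - 12633) + t(-6, f(V(0), -7)) = (-3037 - 12633) - 182 = -15670 - 182 = -15852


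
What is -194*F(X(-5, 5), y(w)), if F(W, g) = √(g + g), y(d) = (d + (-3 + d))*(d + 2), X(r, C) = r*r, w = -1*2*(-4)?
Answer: -388*√65 ≈ -3128.2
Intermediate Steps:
w = 8 (w = -2*(-4) = 8)
X(r, C) = r²
y(d) = (-3 + 2*d)*(2 + d)
F(W, g) = √2*√g (F(W, g) = √(2*g) = √2*√g)
-194*F(X(-5, 5), y(w)) = -194*√2*√(-6 + 8 + 2*8²) = -194*√2*√(-6 + 8 + 2*64) = -194*√2*√(-6 + 8 + 128) = -194*√2*√130 = -388*√65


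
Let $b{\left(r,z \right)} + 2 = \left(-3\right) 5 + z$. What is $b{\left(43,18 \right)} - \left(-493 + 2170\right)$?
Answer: $-1676$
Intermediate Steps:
$b{\left(r,z \right)} = -17 + z$ ($b{\left(r,z \right)} = -2 + \left(\left(-3\right) 5 + z\right) = -2 + \left(-15 + z\right) = -17 + z$)
$b{\left(43,18 \right)} - \left(-493 + 2170\right) = \left(-17 + 18\right) - \left(-493 + 2170\right) = 1 - 1677 = -1676$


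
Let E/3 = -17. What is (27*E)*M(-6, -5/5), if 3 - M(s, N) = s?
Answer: -12393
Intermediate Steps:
E = -51 (E = 3*(-17) = -51)
M(s, N) = 3 - s
(27*E)*M(-6, -5/5) = (27*(-51))*(3 - 1*(-6)) = -1377*(3 + 6) = -1377*9 = -12393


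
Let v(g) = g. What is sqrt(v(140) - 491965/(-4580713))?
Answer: sqrt(2939863972842705)/4580713 ≈ 11.837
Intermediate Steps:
sqrt(v(140) - 491965/(-4580713)) = sqrt(140 - 491965/(-4580713)) = sqrt(140 - 491965*(-1/4580713)) = sqrt(140 + 491965/4580713) = sqrt(641791785/4580713) = sqrt(2939863972842705)/4580713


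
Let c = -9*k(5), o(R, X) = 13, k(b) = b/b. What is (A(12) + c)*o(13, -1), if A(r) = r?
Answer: 39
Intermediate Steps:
k(b) = 1
c = -9 (c = -9*1 = -9)
(A(12) + c)*o(13, -1) = (12 - 9)*13 = 3*13 = 39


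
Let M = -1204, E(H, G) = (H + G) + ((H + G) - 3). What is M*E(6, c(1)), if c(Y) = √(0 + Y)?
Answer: -13244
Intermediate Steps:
c(Y) = √Y
E(H, G) = -3 + 2*G + 2*H (E(H, G) = (G + H) + ((G + H) - 3) = (G + H) + (-3 + G + H) = -3 + 2*G + 2*H)
M*E(6, c(1)) = -1204*(-3 + 2*√1 + 2*6) = -1204*(-3 + 2*1 + 12) = -1204*(-3 + 2 + 12) = -1204*11 = -13244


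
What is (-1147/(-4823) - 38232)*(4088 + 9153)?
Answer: -2441531678149/4823 ≈ -5.0623e+8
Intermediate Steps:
(-1147/(-4823) - 38232)*(4088 + 9153) = (-1147*(-1/4823) - 38232)*13241 = (1147/4823 - 38232)*13241 = -184391789/4823*13241 = -2441531678149/4823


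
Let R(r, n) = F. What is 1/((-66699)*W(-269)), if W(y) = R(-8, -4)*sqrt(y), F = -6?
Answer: -I*sqrt(269)/107652186 ≈ -1.5235e-7*I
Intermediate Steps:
R(r, n) = -6
W(y) = -6*sqrt(y)
1/((-66699)*W(-269)) = 1/((-66699)*((-6*I*sqrt(269)))) = -I*sqrt(269)/1614/66699 = -I*sqrt(269)/107652186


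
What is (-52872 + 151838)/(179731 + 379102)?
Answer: 98966/558833 ≈ 0.17709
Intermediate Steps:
(-52872 + 151838)/(179731 + 379102) = 98966/558833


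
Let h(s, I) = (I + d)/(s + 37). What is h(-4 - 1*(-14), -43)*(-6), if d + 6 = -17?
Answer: 396/47 ≈ 8.4255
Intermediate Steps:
d = -23 (d = -6 - 17 = -23)
h(s, I) = (-23 + I)/(37 + s) (h(s, I) = (I - 23)/(s + 37) = (-23 + I)/(37 + s))
h(-4 - 1*(-14), -43)*(-6) = ((-23 - 43)/(37 + (-4 - 1*(-14))))*(-6) = (-66/(37 + (-4 + 14)))*(-6) = (-66/(37 + 10))*(-6) = (-66/47)*(-6) = ((1/47)*(-66))*(-6) = -66/47*(-6) = 396/47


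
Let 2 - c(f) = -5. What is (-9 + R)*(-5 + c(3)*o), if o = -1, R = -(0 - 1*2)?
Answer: 84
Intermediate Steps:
R = 2 (R = -(0 - 2) = -1*(-2) = 2)
c(f) = 7 (c(f) = 2 - 1*(-5) = 2 + 5 = 7)
(-9 + R)*(-5 + c(3)*o) = (-9 + 2)*(-5 + 7*(-1)) = -7*(-5 - 7) = -7*(-12) = 84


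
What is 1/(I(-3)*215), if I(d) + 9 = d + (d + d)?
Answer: -1/3870 ≈ -0.00025840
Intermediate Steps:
I(d) = -9 + 3*d (I(d) = -9 + (d + (d + d)) = -9 + (d + 2*d) = -9 + 3*d)
1/(I(-3)*215) = 1/((-9 + 3*(-3))*215) = 1/((-9 - 9)*215) = 1/(-18*215) = 1/(-3870) = -1/3870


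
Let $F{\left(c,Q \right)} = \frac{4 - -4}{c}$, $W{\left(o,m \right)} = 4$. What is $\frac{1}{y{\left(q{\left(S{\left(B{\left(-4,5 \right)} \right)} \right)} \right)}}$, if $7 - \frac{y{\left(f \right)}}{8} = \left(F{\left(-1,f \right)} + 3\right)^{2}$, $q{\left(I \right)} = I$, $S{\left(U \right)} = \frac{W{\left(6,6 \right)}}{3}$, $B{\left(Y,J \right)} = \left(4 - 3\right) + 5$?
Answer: $- \frac{1}{144} \approx -0.0069444$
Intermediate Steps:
$B{\left(Y,J \right)} = 6$ ($B{\left(Y,J \right)} = 1 + 5 = 6$)
$F{\left(c,Q \right)} = \frac{8}{c}$ ($F{\left(c,Q \right)} = \frac{4 + 4}{c} = \frac{8}{c}$)
$S{\left(U \right)} = \frac{4}{3}$
$y{\left(f \right)} = -144$ ($y{\left(f \right)} = 56 - 8 \left(\frac{8}{-1} + 3\right)^{2} = 56 - 8 \left(8 \left(-1\right) + 3\right)^{2} = 56 - 8 \left(-8 + 3\right)^{2} = 56 - 8 \left(-5\right)^{2} = 56 - 200 = -144$)
$\frac{1}{y{\left(q{\left(S{\left(B{\left(-4,5 \right)} \right)} \right)} \right)}} = \frac{1}{-144} = - \frac{1}{144}$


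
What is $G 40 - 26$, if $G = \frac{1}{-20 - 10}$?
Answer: $- \frac{82}{3} \approx -27.333$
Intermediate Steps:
$G = - \frac{1}{30}$ ($G = \frac{1}{-30} = - \frac{1}{30} \approx -0.033333$)
$G 40 - 26 = \left(- \frac{1}{30}\right) 40 - 26 = - \frac{4}{3} - 26 = - \frac{82}{3}$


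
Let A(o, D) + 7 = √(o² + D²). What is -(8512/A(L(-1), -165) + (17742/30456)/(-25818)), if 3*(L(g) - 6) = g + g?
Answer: -8784598426391/4010851601640 - 3192*√245281/30605 ≈ -53.844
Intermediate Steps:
L(g) = 6 + 2*g/3 (L(g) = 6 + (g + g)/3 = 6 + (2*g)/3 = 6 + 2*g/3)
A(o, D) = -7 + √(D² + o²) (A(o, D) = -7 + √(o² + D²) = -7 + √(D² + o²))
-(8512/A(L(-1), -165) + (17742/30456)/(-25818)) = -(8512/(-7 + √((-165)² + (6 + (⅔)*(-1))²)) + (17742/30456)/(-25818)) = -(8512/(-7 + √(27225 + (6 - ⅔)²)) + (17742*(1/30456))*(-1/25818)) = -(8512/(-7 + √(27225 + (16/3)²)) + (2957/5076)*(-1/25818)) = -(8512/(-7 + √(27225 + 256/9)) - 2957/131052168) = -(8512/(-7 + √(245281/9)) - 2957/131052168) = -(8512/(-7 + √245281/3) - 2957/131052168) = -(-2957/131052168 + 8512/(-7 + √245281/3)) = 2957/131052168 - 8512/(-7 + √245281/3)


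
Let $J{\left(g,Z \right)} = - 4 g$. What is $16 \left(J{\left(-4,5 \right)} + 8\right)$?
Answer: $384$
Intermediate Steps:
$16 \left(J{\left(-4,5 \right)} + 8\right) = 16 \left(\left(-4\right) \left(-4\right) + 8\right) = 16 \left(16 + 8\right) = 16 \cdot 24 = 384$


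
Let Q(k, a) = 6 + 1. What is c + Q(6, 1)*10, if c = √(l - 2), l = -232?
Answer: 70 + 3*I*√26 ≈ 70.0 + 15.297*I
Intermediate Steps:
Q(k, a) = 7
c = 3*I*√26 (c = √(-232 - 2) = √(-234) = 3*I*√26 ≈ 15.297*I)
c + Q(6, 1)*10 = 3*I*√26 + 7*10 = 3*I*√26 + 70 = 70 + 3*I*√26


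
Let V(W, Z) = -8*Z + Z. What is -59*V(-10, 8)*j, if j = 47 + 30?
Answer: 254408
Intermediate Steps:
j = 77
V(W, Z) = -7*Z
-59*V(-10, 8)*j = -59*(-7*8)*77 = -59*(-56)*77 = -(-3304)*77 = -1*(-254408) = 254408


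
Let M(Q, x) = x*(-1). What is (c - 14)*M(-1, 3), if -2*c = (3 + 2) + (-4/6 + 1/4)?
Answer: 391/8 ≈ 48.875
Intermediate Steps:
M(Q, x) = -x
c = -55/24 (c = -((3 + 2) + (-4/6 + 1/4))/2 = -(5 + (-4*1/6 + 1*(1/4)))/2 = -(5 + (-2/3 + 1/4))/2 = -(5 - 5/12)/2 = -1/2*55/12 = -55/24 ≈ -2.2917)
(c - 14)*M(-1, 3) = (-55/24 - 14)*(-1*3) = -391/24*(-3) = 391/8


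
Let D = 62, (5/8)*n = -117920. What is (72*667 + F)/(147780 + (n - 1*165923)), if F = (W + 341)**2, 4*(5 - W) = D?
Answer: -629017/827260 ≈ -0.76036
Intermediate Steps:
n = -188672 (n = (8/5)*(-117920) = -188672)
W = -21/2 (W = 5 - 1/4*62 = 5 - 31/2 = -21/2 ≈ -10.500)
F = 436921/4 (F = (-21/2 + 341)**2 = (661/2)**2 = 436921/4 ≈ 1.0923e+5)
(72*667 + F)/(147780 + (n - 1*165923)) = (72*667 + 436921/4)/(147780 + (-188672 - 1*165923)) = (48024 + 436921/4)/(147780 + (-188672 - 165923)) = 629017/(4*(147780 - 354595)) = (629017/4)/(-206815) = (629017/4)*(-1/206815) = -629017/827260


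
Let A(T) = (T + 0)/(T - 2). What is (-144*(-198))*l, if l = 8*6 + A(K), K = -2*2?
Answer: 1387584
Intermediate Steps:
K = -4 (K = -2*2 = -4)
A(T) = T/(-2 + T)
l = 146/3 (l = 8*6 - 4/(-2 - 4) = 48 - 4/(-6) = 48 - 4*(-⅙) = 48 + ⅔ = 146/3 ≈ 48.667)
(-144*(-198))*l = -144*(-198)*(146/3) = 28512*(146/3) = 1387584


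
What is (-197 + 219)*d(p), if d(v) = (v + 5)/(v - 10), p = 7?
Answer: -88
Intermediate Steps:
d(v) = (5 + v)/(-10 + v)
(-197 + 219)*d(p) = (-197 + 219)*((5 + 7)/(-10 + 7)) = 22*(12/(-3)) = 22*(-1/3*12) = 22*(-4) = -88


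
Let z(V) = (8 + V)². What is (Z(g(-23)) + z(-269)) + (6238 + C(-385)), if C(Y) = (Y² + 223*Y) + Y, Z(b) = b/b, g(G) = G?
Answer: 136345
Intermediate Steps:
Z(b) = 1
C(Y) = Y² + 224*Y
(Z(g(-23)) + z(-269)) + (6238 + C(-385)) = (1 + (8 - 269)²) + (6238 - 385*(224 - 385)) = (1 + (-261)²) + (6238 - 385*(-161)) = (1 + 68121) + (6238 + 61985) = 68122 + 68223 = 136345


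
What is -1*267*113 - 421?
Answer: -30592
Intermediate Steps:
-1*267*113 - 421 = -267*113 - 421 = -30171 - 421 = -30592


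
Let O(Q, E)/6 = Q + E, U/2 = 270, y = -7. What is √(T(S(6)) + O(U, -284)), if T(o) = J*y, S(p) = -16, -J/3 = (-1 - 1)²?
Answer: 18*√5 ≈ 40.249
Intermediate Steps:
U = 540 (U = 2*270 = 540)
J = -12 (J = -3*(-1 - 1)² = -3*(-2)² = -3*4 = -12)
O(Q, E) = 6*E + 6*Q (O(Q, E) = 6*(Q + E) = 6*(E + Q) = 6*E + 6*Q)
T(o) = 84 (T(o) = -12*(-7) = 84)
√(T(S(6)) + O(U, -284)) = √(84 + (6*(-284) + 6*540)) = √(84 + (-1704 + 3240)) = √(84 + 1536) = √1620 = 18*√5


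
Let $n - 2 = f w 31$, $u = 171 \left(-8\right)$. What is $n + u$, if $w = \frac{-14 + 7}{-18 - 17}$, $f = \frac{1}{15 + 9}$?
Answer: $- \frac{163889}{120} \approx -1365.7$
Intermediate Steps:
$u = -1368$
$f = \frac{1}{24} \approx 0.041667$
$w = \frac{1}{5}$ ($w = - \frac{7}{-35} = \left(-7\right) \left(- \frac{1}{35}\right) = \frac{1}{5} \approx 0.2$)
$n = \frac{271}{120}$ ($n = 2 + \frac{1}{24} \cdot \frac{1}{5} \cdot 31 = 2 + \frac{1}{120} \cdot 31 = 2 + \frac{31}{120} = \frac{271}{120} \approx 2.2583$)
$n + u = \frac{271}{120} - 1368 = - \frac{163889}{120}$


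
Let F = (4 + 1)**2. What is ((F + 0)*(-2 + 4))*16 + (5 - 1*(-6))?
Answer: 811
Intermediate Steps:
F = 25 (F = 5**2 = 25)
((F + 0)*(-2 + 4))*16 + (5 - 1*(-6)) = ((25 + 0)*(-2 + 4))*16 + (5 - 1*(-6)) = (25*2)*16 + (5 + 6) = 50*16 + 11 = 800 + 11 = 811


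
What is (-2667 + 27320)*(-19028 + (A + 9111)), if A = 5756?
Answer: -102581133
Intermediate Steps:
(-2667 + 27320)*(-19028 + (A + 9111)) = (-2667 + 27320)*(-19028 + (5756 + 9111)) = 24653*(-19028 + 14867) = 24653*(-4161) = -102581133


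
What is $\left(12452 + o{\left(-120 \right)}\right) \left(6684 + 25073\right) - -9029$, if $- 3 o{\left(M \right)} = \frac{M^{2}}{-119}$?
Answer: $\frac{47210649567}{119} \approx 3.9673 \cdot 10^{8}$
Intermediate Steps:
$o{\left(M \right)} = \frac{M^{2}}{357}$ ($o{\left(M \right)} = - \frac{M^{2} \frac{1}{-119}}{3} = - \frac{M^{2} \left(- \frac{1}{119}\right)}{3} = - \frac{\left(- \frac{1}{119}\right) M^{2}}{3} = \frac{M^{2}}{357}$)
$\left(12452 + o{\left(-120 \right)}\right) \left(6684 + 25073\right) - -9029 = \left(12452 + \frac{\left(-120\right)^{2}}{357}\right) \left(6684 + 25073\right) - -9029 = \left(12452 + \frac{1}{357} \cdot 14400\right) 31757 + 9029 = \left(12452 + \frac{4800}{119}\right) 31757 + 9029 = \frac{1486588}{119} \cdot 31757 + 9029 = \frac{47209575116}{119} + 9029 = \frac{47210649567}{119}$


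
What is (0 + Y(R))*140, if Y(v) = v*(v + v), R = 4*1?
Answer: 4480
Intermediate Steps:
R = 4
Y(v) = 2*v**2 (Y(v) = v*(2*v) = 2*v**2)
(0 + Y(R))*140 = (0 + 2*4**2)*140 = (0 + 2*16)*140 = (0 + 32)*140 = 32*140 = 4480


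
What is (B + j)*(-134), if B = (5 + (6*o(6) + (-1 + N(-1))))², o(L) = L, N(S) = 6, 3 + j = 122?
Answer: -299490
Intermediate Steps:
j = 119 (j = -3 + 122 = 119)
B = 2116 (B = (5 + (6*6 + (-1 + 6)))² = (5 + (36 + 5))² = (5 + 41)² = 46² = 2116)
(B + j)*(-134) = (2116 + 119)*(-134) = 2235*(-134) = -299490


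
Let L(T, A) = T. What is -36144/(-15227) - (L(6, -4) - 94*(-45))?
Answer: -64465428/15227 ≈ -4233.6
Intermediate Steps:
-36144/(-15227) - (L(6, -4) - 94*(-45)) = -36144/(-15227) - (6 - 94*(-45)) = -36144*(-1)/15227 - (6 + 4230) = -1*(-36144/15227) - 1*4236 = 36144/15227 - 4236 = -64465428/15227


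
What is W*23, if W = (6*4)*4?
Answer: 2208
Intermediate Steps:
W = 96 (W = 24*4 = 96)
W*23 = 96*23 = 2208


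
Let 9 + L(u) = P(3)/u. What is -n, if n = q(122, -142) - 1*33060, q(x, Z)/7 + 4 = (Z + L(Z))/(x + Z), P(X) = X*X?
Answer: 93819763/2840 ≈ 33035.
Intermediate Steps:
P(X) = X**2
L(u) = -9 + 9/u (L(u) = -9 + 3**2/u = -9 + 9/u)
q(x, Z) = -28 + 7*(-9 + Z + 9/Z)/(Z + x) (q(x, Z) = -28 + 7*((Z + (-9 + 9/Z))/(x + Z)) = -28 + 7*((-9 + Z + 9/Z)/(Z + x)) = -28 + 7*(-9 + Z + 9/Z)/(Z + x))
n = -93819763/2840 (n = 7*(9 - 1*(-142)*(9 + 3*(-142) + 4*122))/(-142*(-142 + 122)) - 1*33060 = 7*(-1/142)*(9 - 1*(-142)*(9 - 426 + 488))/(-20) - 33060 = 7*(-1/142)*(-1/20)*(9 - 1*(-142)*71) - 33060 = 7*(-1/142)*(-1/20)*(9 + 10082) - 33060 = 7*(-1/142)*(-1/20)*10091 - 33060 = 70637/2840 - 33060 = -93819763/2840 ≈ -33035.)
-n = -1*(-93819763/2840) = 93819763/2840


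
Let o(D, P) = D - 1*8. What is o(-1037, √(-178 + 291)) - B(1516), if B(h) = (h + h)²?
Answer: -9194069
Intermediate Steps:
B(h) = 4*h² (B(h) = (2*h)² = 4*h²)
o(D, P) = -8 + D (o(D, P) = D - 8 = -8 + D)
o(-1037, √(-178 + 291)) - B(1516) = (-8 - 1037) - 4*1516² = -1045 - 4*2298256 = -1045 - 1*9193024 = -1045 - 9193024 = -9194069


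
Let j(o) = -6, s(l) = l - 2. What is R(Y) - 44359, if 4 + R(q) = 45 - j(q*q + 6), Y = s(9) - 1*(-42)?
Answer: -44312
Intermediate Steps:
s(l) = -2 + l
Y = 49 (Y = (-2 + 9) - 1*(-42) = 7 + 42 = 49)
R(q) = 47 (R(q) = -4 + (45 - 1*(-6)) = -4 + (45 + 6) = -4 + 51 = 47)
R(Y) - 44359 = 47 - 44359 = -44312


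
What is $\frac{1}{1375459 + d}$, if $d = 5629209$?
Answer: $\frac{1}{7004668} \approx 1.4276 \cdot 10^{-7}$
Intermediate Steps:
$\frac{1}{1375459 + d} = \frac{1}{1375459 + 5629209} = \frac{1}{7004668}$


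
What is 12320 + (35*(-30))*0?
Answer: 12320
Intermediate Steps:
12320 + (35*(-30))*0 = 12320 - 1050*0 = 12320 + 0 = 12320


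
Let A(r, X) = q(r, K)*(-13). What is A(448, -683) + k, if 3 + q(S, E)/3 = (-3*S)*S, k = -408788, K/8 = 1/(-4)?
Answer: 23073697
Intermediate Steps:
K = -2 (K = 8*(1/(-4)) = 8*(1*(-¼)) = 8*(-¼) = -2)
q(S, E) = -9 - 9*S² (q(S, E) = -9 + 3*((-3*S)*S) = -9 + 3*(-3*S²) = -9 - 9*S²)
A(r, X) = 117 + 117*r² (A(r, X) = (-9 - 9*r²)*(-13) = 117 + 117*r²)
A(448, -683) + k = (117 + 117*448²) - 408788 = (117 + 117*200704) - 408788 = (117 + 23482368) - 408788 = 23482485 - 408788 = 23073697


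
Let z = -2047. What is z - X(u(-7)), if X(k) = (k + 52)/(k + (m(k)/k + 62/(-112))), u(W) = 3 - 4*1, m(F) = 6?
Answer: -287675/141 ≈ -2040.2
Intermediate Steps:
u(W) = -1 (u(W) = 3 - 4 = -1)
X(k) = (52 + k)/(-31/56 + k + 6/k) (X(k) = (k + 52)/(k + (6/k + 62/(-112))) = (52 + k)/(k + (6/k + 62*(-1/112))) = (52 + k)/(k + (6/k - 31/56)) = (52 + k)/(k + (-31/56 + 6/k)) = (52 + k)/(-31/56 + k + 6/k))
z - X(u(-7)) = -2047 - 56*(-1)*(52 - 1)/(336 - 31*(-1) + 56*(-1)²) = -2047 - 56*(-1)*51/(336 + 31 + 56*1) = -2047 - 56*(-1)*51/(336 + 31 + 56) = -2047 - 56*(-1)*51/423 = -2047 - 1*(-952/141) = -2047 + 952/141 = -287675/141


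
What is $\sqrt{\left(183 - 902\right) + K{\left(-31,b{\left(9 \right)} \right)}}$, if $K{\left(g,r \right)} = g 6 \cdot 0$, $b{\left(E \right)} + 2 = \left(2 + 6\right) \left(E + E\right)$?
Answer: $i \sqrt{719} \approx 26.814 i$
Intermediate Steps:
$b{\left(E \right)} = -2 + 16 E$ ($b{\left(E \right)} = -2 + \left(2 + 6\right) \left(E + E\right) = -2 + 8 \cdot 2 E = -2 + 16 E$)
$K{\left(g,r \right)} = 0$ ($K{\left(g,r \right)} = 6 g 0 = 0$)
$\sqrt{\left(183 - 902\right) + K{\left(-31,b{\left(9 \right)} \right)}} = \sqrt{\left(183 - 902\right) + 0} = \sqrt{-719 + 0} = \sqrt{-719} = i \sqrt{719}$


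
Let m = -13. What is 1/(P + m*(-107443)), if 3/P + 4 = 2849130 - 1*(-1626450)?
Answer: 4475576/6251301058187 ≈ 7.1594e-7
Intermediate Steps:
P = 3/4475576 (P = 3/(-4 + (2849130 - 1*(-1626450))) = 3/(-4 + (2849130 + 1626450)) = 3/(-4 + 4475580) = 3/4475576 ≈ 6.7030e-7)
1/(P + m*(-107443)) = 1/(3/4475576 - 13*(-107443)) = 1/(3/4475576 + 1396759) = 1/(6251301058187/4475576) = 4475576/6251301058187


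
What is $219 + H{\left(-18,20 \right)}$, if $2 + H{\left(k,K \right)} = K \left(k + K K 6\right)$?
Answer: $47857$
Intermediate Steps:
$H{\left(k,K \right)} = -2 + K \left(k + 6 K^{2}\right)$ ($H{\left(k,K \right)} = -2 + K \left(k + K K 6\right) = -2 + K \left(k + K^{2} \cdot 6\right) = -2 + K \left(k + 6 K^{2}\right)$)
$219 + H{\left(-18,20 \right)} = 219 + \left(-2 + 6 \cdot 20^{3} + 20 \left(-18\right)\right) = 219 - -47638 = 219 + 47638 = 47857$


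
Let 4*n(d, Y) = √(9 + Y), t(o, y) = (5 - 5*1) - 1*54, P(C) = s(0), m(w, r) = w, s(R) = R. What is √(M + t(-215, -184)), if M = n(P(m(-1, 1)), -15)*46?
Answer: √(-216 + 46*I*√6)/2 ≈ 1.8582 + 7.5798*I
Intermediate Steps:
P(C) = 0
t(o, y) = -54 (t(o, y) = (5 - 5) - 54 = 0 - 54 = -54)
n(d, Y) = √(9 + Y)/4
M = 23*I*√6/2 (M = (√(9 - 15)/4)*46 = (√(-6)/4)*46 = ((I*√6)/4)*46 = (I*√6/4)*46 = 23*I*√6/2 ≈ 28.169*I)
√(M + t(-215, -184)) = √(23*I*√6/2 - 54) = √(-54 + 23*I*√6/2)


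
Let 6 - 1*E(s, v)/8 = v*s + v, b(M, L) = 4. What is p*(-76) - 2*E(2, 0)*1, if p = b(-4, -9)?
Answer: -400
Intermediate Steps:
E(s, v) = 48 - 8*v - 8*s*v (E(s, v) = 48 - 8*(v*s + v) = 48 - 8*(s*v + v) = 48 - 8*(v + s*v) = 48 + (-8*v - 8*s*v) = 48 - 8*v - 8*s*v)
p = 4
p*(-76) - 2*E(2, 0)*1 = 4*(-76) - 2*(48 - 8*0 - 8*2*0)*1 = -304 - 2*(48 + 0 + 0)*1 = -304 - 2*48*1 = -304 - 96*1 = -304 - 96 = -400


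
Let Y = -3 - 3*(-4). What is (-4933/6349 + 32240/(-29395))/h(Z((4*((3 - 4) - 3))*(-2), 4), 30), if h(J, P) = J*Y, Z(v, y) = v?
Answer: -7771051/1194424672 ≈ -0.0065061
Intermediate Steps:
Y = 9 (Y = -3 + 12 = 9)
h(J, P) = 9*J (h(J, P) = J*9 = 9*J)
(-4933/6349 + 32240/(-29395))/h(Z((4*((3 - 4) - 3))*(-2), 4), 30) = (-4933/6349 + 32240/(-29395))/((9*((4*((3 - 4) - 3))*(-2)))) = (-4933*1/6349 + 32240*(-1/29395))/((9*((4*(-1 - 3))*(-2)))) = (-4933/6349 - 6448/5879)/((9*((4*(-4))*(-2)))) = -69939459/(37325771*(9*(-16*(-2)))) = -69939459/(37325771*(9*32)) = -69939459/37325771/288 = -69939459/37325771*1/288 = -7771051/1194424672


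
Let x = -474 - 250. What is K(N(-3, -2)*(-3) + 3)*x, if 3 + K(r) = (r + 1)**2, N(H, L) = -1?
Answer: -33304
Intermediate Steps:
x = -724
K(r) = -3 + (1 + r)**2 (K(r) = -3 + (r + 1)**2 = -3 + (1 + r)**2)
K(N(-3, -2)*(-3) + 3)*x = (-3 + (1 + (-1*(-3) + 3))**2)*(-724) = (-3 + (1 + (3 + 3))**2)*(-724) = (-3 + (1 + 6)**2)*(-724) = (-3 + 7**2)*(-724) = (-3 + 49)*(-724) = 46*(-724) = -33304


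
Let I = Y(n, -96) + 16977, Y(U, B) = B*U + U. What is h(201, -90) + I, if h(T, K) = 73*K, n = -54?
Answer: 15537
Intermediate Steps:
Y(U, B) = U + B*U
I = 22107 (I = -54*(1 - 96) + 16977 = -54*(-95) + 16977 = 5130 + 16977 = 22107)
h(201, -90) + I = 73*(-90) + 22107 = -6570 + 22107 = 15537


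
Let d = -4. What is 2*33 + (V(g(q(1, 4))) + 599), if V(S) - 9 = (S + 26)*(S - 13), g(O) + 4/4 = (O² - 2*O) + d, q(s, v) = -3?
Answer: 566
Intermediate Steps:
g(O) = -5 + O² - 2*O (g(O) = -1 + ((O² - 2*O) - 4) = -1 + (-4 + O² - 2*O) = -5 + O² - 2*O)
V(S) = 9 + (-13 + S)*(26 + S) (V(S) = 9 + (S + 26)*(S - 13) = 9 + (26 + S)*(-13 + S) = 9 + (-13 + S)*(26 + S))
2*33 + (V(g(q(1, 4))) + 599) = 2*33 + ((-329 + (-5 + (-3)² - 2*(-3))² + 13*(-5 + (-3)² - 2*(-3))) + 599) = 66 + ((-329 + (-5 + 9 + 6)² + 13*(-5 + 9 + 6)) + 599) = 66 + ((-329 + 10² + 13*10) + 599) = 66 + ((-329 + 100 + 130) + 599) = 66 + (-99 + 599) = 66 + 500 = 566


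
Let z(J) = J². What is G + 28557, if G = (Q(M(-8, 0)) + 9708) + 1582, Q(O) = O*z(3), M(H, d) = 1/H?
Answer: 318767/8 ≈ 39846.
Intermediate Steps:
Q(O) = 9*O (Q(O) = O*3² = O*9 = 9*O)
G = 90311/8 (G = (9/(-8) + 9708) + 1582 = (9*(-⅛) + 9708) + 1582 = (-9/8 + 9708) + 1582 = 77655/8 + 1582 = 90311/8 ≈ 11289.)
G + 28557 = 90311/8 + 28557 = 318767/8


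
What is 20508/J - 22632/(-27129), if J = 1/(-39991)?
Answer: -7416484667860/9043 ≈ -8.2014e+8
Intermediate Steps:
J = -1/39991 ≈ -2.5006e-5
20508/J - 22632/(-27129) = 20508/(-1/39991) - 22632/(-27129) = 20508*(-39991) - 22632*(-1/27129) = -820135428 + 7544/9043 = -7416484667860/9043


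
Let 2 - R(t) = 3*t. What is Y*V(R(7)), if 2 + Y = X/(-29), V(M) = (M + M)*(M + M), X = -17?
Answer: -59204/29 ≈ -2041.5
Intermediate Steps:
R(t) = 2 - 3*t
V(M) = 4*M**2 (V(M) = (2*M)*(2*M) = 4*M**2)
Y = -41/29 (Y = -2 - 17/(-29) = -2 - 17*(-1/29) = -2 + 17/29 = -41/29 ≈ -1.4138)
Y*V(R(7)) = -164*(2 - 3*7)**2/29 = -164*(2 - 21)**2/29 = -164*(-19)**2/29 = -164*361/29 = -41/29*1444 = -59204/29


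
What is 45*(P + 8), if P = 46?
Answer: 2430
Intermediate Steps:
45*(P + 8) = 45*(46 + 8) = 45*54 = 2430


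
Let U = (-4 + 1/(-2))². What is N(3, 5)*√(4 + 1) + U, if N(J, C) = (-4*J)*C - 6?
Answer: 81/4 - 66*√5 ≈ -127.33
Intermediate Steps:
N(J, C) = -6 - 4*C*J (N(J, C) = -4*C*J - 6 = -6 - 4*C*J)
U = 81/4 (U = (-4 - ½)² = (-9/2)² = 81/4 ≈ 20.250)
N(3, 5)*√(4 + 1) + U = (-6 - 4*5*3)*√(4 + 1) + 81/4 = (-6 - 60)*√5 + 81/4 = -66*√5 + 81/4 = 81/4 - 66*√5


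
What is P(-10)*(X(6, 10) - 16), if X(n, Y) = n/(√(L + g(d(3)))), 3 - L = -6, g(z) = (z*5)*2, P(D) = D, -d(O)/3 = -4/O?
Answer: 1060/7 ≈ 151.43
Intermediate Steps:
d(O) = 12/O (d(O) = -(-12)/O = 12/O)
g(z) = 10*z (g(z) = (5*z)*2 = 10*z)
L = 9 (L = 3 - 1*(-6) = 3 + 6 = 9)
X(n, Y) = n/7 (X(n, Y) = n/(√(9 + 10*(12/3))) = n/(√(9 + 10*(12*(⅓)))) = n/(√(9 + 10*4)) = n/(√(9 + 40)) = n/(√49) = n/7)
P(-10)*(X(6, 10) - 16) = -10*((⅐)*6 - 16) = -10*(6/7 - 16) = -10*(-106/7) = 1060/7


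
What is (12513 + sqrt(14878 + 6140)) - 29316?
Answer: -16803 + sqrt(21018) ≈ -16658.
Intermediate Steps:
(12513 + sqrt(14878 + 6140)) - 29316 = (12513 + sqrt(21018)) - 29316 = -16803 + sqrt(21018)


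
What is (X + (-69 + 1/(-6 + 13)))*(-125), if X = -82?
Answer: 132000/7 ≈ 18857.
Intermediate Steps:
(X + (-69 + 1/(-6 + 13)))*(-125) = (-82 + (-69 + 1/(-6 + 13)))*(-125) = (-82 + (-69 + 1/7))*(-125) = (-82 + (-69 + ⅐))*(-125) = (-82 - 482/7)*(-125) = -1056/7*(-125) = 132000/7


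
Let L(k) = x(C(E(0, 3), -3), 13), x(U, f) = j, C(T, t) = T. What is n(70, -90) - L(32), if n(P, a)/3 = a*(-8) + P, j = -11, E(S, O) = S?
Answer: 2381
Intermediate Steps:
x(U, f) = -11
n(P, a) = -24*a + 3*P (n(P, a) = 3*(a*(-8) + P) = 3*(-8*a + P) = 3*(P - 8*a) = -24*a + 3*P)
L(k) = -11
n(70, -90) - L(32) = (-24*(-90) + 3*70) - 1*(-11) = (2160 + 210) + 11 = 2370 + 11 = 2381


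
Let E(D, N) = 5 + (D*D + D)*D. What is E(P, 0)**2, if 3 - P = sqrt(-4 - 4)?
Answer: -3479 + 3900*I*sqrt(2) ≈ -3479.0 + 5515.4*I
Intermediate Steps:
P = 3 - 2*I*sqrt(2) (P = 3 - sqrt(-4 - 4) = 3 - sqrt(-8) = 3 - 2*I*sqrt(2) ≈ 3.0 - 2.8284*I)
E(D, N) = 5 + D*(D + D**2) (E(D, N) = 5 + (D**2 + D)*D = 5 + (D + D**2)*D = 5 + D*(D + D**2))
E(P, 0)**2 = (5 + (3 - 2*I*sqrt(2))**2 + (3 - 2*I*sqrt(2))**3)**2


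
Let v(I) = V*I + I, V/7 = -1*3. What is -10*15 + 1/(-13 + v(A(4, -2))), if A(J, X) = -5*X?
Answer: -31951/213 ≈ -150.00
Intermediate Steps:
V = -21 (V = 7*(-1*3) = 7*(-3) = -21)
v(I) = -20*I (v(I) = -21*I + I = -20*I)
-10*15 + 1/(-13 + v(A(4, -2))) = -10*15 + 1/(-13 - (-100)*(-2)) = -150 + 1/(-13 - 20*10) = -150 + 1/(-13 - 200) = -150 + 1/(-213) = -150 - 1/213 = -31951/213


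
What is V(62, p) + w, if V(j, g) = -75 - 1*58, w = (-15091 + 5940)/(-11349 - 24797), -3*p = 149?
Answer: -4798267/36146 ≈ -132.75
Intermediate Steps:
p = -149/3 (p = -⅓*149 = -149/3 ≈ -49.667)
w = 9151/36146 (w = -9151/(-36146) = -9151*(-1/36146) = 9151/36146 ≈ 0.25317)
V(j, g) = -133 (V(j, g) = -75 - 58 = -133)
V(62, p) + w = -133 + 9151/36146 = -4798267/36146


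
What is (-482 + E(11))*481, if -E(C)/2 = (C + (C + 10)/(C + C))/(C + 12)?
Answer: -58782529/253 ≈ -2.3234e+5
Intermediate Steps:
E(C) = -2*(C + (10 + C)/(2*C))/(12 + C) (E(C) = -2*(C + (C + 10)/(C + C))/(C + 12) = -2*(C + (10 + C)/((2*C)))/(12 + C) = -2*(C + (10 + C)*(1/(2*C)))/(12 + C) = -2*(C + (10 + C)/(2*C))/(12 + C))
(-482 + E(11))*481 = (-482 + (-10 - 1*11 - 2*11²)/(11*(12 + 11)))*481 = (-482 + (1/11)*(-10 - 11 - 2*121)/23)*481 = (-482 + (1/11)*(1/23)*(-10 - 11 - 242))*481 = (-482 + (1/11)*(1/23)*(-263))*481 = (-482 - 263/253)*481 = -122209/253*481 = -58782529/253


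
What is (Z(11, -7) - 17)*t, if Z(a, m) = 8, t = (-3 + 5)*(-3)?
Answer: 54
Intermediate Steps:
t = -6 (t = 2*(-3) = -6)
(Z(11, -7) - 17)*t = (8 - 17)*(-6) = -9*(-6) = 54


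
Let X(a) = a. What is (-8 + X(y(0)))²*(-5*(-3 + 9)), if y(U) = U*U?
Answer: -1920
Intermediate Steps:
y(U) = U²
(-8 + X(y(0)))²*(-5*(-3 + 9)) = (-8 + 0²)²*(-5*(-3 + 9)) = (-8 + 0)²*(-5*6) = (-8)²*(-30) = 64*(-30) = -1920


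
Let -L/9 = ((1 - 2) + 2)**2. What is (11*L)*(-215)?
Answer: 21285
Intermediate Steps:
L = -9 (L = -9*((1 - 2) + 2)**2 = -9*(-1 + 2)**2 = -9*1**2 = -9*1 = -9)
(11*L)*(-215) = (11*(-9))*(-215) = -99*(-215) = 21285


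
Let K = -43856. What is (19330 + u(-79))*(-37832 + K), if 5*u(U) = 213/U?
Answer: -623699071256/395 ≈ -1.5790e+9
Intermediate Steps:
u(U) = 213/(5*U) (u(U) = (213/U)/5 = 213/(5*U))
(19330 + u(-79))*(-37832 + K) = (19330 + (213/5)/(-79))*(-37832 - 43856) = (19330 + (213/5)*(-1/79))*(-81688) = (19330 - 213/395)*(-81688) = (7635137/395)*(-81688) = -623699071256/395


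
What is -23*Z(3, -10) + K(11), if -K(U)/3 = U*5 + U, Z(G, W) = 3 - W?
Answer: -497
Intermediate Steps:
K(U) = -18*U (K(U) = -3*(U*5 + U) = -3*(5*U + U) = -18*U)
-23*Z(3, -10) + K(11) = -23*(3 - 1*(-10)) - 18*11 = -23*(3 + 10) - 198 = -23*13 - 198 = -299 - 198 = -497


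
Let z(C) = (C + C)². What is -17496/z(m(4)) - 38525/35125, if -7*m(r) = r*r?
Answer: -150761263/179840 ≈ -838.31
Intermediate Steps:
m(r) = -r²/7 (m(r) = -r*r/7 = -r²/7)
z(C) = 4*C² (z(C) = (2*C)² = 4*C²)
-17496/z(m(4)) - 38525/35125 = -17496/(4*(-⅐*4²)²) - 38525/35125 = -17496/(4*(-⅐*16)²) - 38525*1/35125 = -17496/(4*(-16/7)²) - 1541/1405 = -17496/(4*(256/49)) - 1541/1405 = -17496/1024/49 - 1541/1405 = -17496*49/1024 - 1541/1405 = -107163/128 - 1541/1405 = -150761263/179840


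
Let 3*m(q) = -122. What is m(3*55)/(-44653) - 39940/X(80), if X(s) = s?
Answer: -267515635/535836 ≈ -499.25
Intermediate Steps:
m(q) = -122/3 (m(q) = (⅓)*(-122) = -122/3)
m(3*55)/(-44653) - 39940/X(80) = -122/3/(-44653) - 39940/80 = -122/3*(-1/44653) - 39940*1/80 = 122/133959 - 1997/4 = -267515635/535836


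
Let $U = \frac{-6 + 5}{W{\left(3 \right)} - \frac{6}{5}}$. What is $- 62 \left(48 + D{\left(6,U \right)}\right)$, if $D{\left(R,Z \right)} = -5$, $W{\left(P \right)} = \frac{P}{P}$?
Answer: $-2666$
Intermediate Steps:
$W{\left(P \right)} = 1$
$U = 5$ ($U = \frac{-6 + 5}{1 - \frac{6}{5}} = - \frac{1}{1 - \frac{6}{5}} = - \frac{1}{- \frac{1}{5}} = \left(-1\right) \left(-5\right) = 5$)
$- 62 \left(48 + D{\left(6,U \right)}\right) = - 62 \left(48 - 5\right) = \left(-62\right) 43 = -2666$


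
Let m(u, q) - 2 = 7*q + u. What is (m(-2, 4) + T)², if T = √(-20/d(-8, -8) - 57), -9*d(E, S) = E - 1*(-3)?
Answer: (28 + I*√93)² ≈ 691.0 + 540.04*I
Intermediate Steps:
d(E, S) = -⅓ - E/9 (d(E, S) = -(E - 1*(-3))/9 = -(E + 3)/9 = -(3 + E)/9 = -⅓ - E/9)
m(u, q) = 2 + u + 7*q (m(u, q) = 2 + (7*q + u) = 2 + (u + 7*q) = 2 + u + 7*q)
T = I*√93 (T = √(-20/(-⅓ - ⅑*(-8)) - 57) = √(-20/(-⅓ + 8/9) - 57) = √(-20/5/9 - 57) = √(-20*9/5 - 57) = √(-36 - 57) = √(-93) = I*√93 ≈ 9.6436*I)
(m(-2, 4) + T)² = ((2 - 2 + 7*4) + I*√93)² = ((2 - 2 + 28) + I*√93)² = (28 + I*√93)²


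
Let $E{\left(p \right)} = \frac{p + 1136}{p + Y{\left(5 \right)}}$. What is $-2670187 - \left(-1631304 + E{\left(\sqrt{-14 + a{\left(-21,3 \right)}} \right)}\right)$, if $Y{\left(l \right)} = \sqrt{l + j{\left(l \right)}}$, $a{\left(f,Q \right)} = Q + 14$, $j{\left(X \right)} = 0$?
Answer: $\frac{-1136 - 1038884 \sqrt{3} - 1038883 \sqrt{5}}{\sqrt{3} + \sqrt{5}} \approx -1.0392 \cdot 10^{6}$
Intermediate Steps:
$a{\left(f,Q \right)} = 14 + Q$
$Y{\left(l \right)} = \sqrt{l}$ ($Y{\left(l \right)} = \sqrt{l + 0} = \sqrt{l}$)
$E{\left(p \right)} = \frac{1136 + p}{p + \sqrt{5}}$ ($E{\left(p \right)} = \frac{p + 1136}{p + \sqrt{5}} = \frac{1136 + p}{p + \sqrt{5}}$)
$-2670187 - \left(-1631304 + E{\left(\sqrt{-14 + a{\left(-21,3 \right)}} \right)}\right) = -2670187 - \left(-1631304 + \frac{1136 + \sqrt{-14 + \left(14 + 3\right)}}{\sqrt{-14 + \left(14 + 3\right)} + \sqrt{5}}\right) = -2670187 - \left(-1631304 + \frac{1136 + \sqrt{-14 + 17}}{\sqrt{-14 + 17} + \sqrt{5}}\right) = -2670187 - \left(-1631304 + \frac{1136 + \sqrt{3}}{\sqrt{3} + \sqrt{5}}\right) = -2670187 + \left(1631304 - \frac{1136 + \sqrt{3}}{\sqrt{3} + \sqrt{5}}\right) = -1038883 - \frac{1136 + \sqrt{3}}{\sqrt{3} + \sqrt{5}}$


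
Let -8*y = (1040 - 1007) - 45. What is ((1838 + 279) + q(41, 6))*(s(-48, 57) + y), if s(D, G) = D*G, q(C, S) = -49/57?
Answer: -109945130/19 ≈ -5.7866e+6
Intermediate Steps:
y = 3/2 (y = -((1040 - 1007) - 45)/8 = -(33 - 45)/8 = -⅛*(-12) = 3/2 ≈ 1.5000)
q(C, S) = -49/57 (q(C, S) = -49*1/57 = -49/57)
((1838 + 279) + q(41, 6))*(s(-48, 57) + y) = ((1838 + 279) - 49/57)*(-48*57 + 3/2) = (2117 - 49/57)*(-2736 + 3/2) = (120620/57)*(-5469/2) = -109945130/19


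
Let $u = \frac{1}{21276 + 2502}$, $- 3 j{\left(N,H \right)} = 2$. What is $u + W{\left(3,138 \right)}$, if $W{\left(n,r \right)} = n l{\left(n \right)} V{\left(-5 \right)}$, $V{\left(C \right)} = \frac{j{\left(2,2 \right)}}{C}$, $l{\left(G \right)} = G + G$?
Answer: $\frac{285341}{118890} \approx 2.4$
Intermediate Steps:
$j{\left(N,H \right)} = - \frac{2}{3}$ ($j{\left(N,H \right)} = \left(- \frac{1}{3}\right) 2 = - \frac{2}{3}$)
$l{\left(G \right)} = 2 G$
$V{\left(C \right)} = - \frac{2}{3 C}$
$W{\left(n,r \right)} = \frac{4 n^{2}}{15}$ ($W{\left(n,r \right)} = n 2 n \left(- \frac{2}{3 \left(-5\right)}\right) = 2 n^{2} \left(\left(- \frac{2}{3}\right) \left(- \frac{1}{5}\right)\right) = 2 n^{2} \cdot \frac{2}{15} = \frac{4 n^{2}}{15}$)
$u = \frac{1}{23778} \approx 4.2056 \cdot 10^{-5}$
$u + W{\left(3,138 \right)} = \frac{1}{23778} + \frac{4 \cdot 3^{2}}{15} = \frac{1}{23778} + \frac{4}{15} \cdot 9 = \frac{1}{23778} + \frac{12}{5} = \frac{285341}{118890}$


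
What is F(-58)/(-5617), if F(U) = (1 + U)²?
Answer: -3249/5617 ≈ -0.57842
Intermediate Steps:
F(-58)/(-5617) = (1 - 58)²/(-5617) = (-57)²*(-1/5617) = 3249*(-1/5617) = -3249/5617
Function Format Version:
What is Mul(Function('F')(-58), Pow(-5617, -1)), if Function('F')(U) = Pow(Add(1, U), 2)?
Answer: Rational(-3249, 5617) ≈ -0.57842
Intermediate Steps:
Mul(Function('F')(-58), Pow(-5617, -1)) = Mul(Pow(Add(1, -58), 2), Pow(-5617, -1)) = Mul(Pow(-57, 2), Rational(-1, 5617)) = Mul(3249, Rational(-1, 5617)) = Rational(-3249, 5617)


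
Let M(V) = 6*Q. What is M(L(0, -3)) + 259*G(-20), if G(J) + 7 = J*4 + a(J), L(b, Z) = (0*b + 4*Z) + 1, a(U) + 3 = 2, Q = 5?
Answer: -22762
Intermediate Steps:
a(U) = -1 (a(U) = -3 + 2 = -1)
L(b, Z) = 1 + 4*Z (L(b, Z) = (0 + 4*Z) + 1 = 4*Z + 1 = 1 + 4*Z)
G(J) = -8 + 4*J (G(J) = -7 + (J*4 - 1) = -7 + (4*J - 1) = -7 + (-1 + 4*J) = -8 + 4*J)
M(V) = 30 (M(V) = 6*5 = 30)
M(L(0, -3)) + 259*G(-20) = 30 + 259*(-8 + 4*(-20)) = 30 + 259*(-8 - 80) = 30 + 259*(-88) = 30 - 22792 = -22762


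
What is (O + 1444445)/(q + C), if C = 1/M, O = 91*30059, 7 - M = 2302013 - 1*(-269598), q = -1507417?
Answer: -10748826401656/3876479586869 ≈ -2.7728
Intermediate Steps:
M = -2571604 (M = 7 - (2302013 - 1*(-269598)) = 7 - (2302013 + 269598) = 7 - 1*2571611 = 7 - 2571611 = -2571604)
O = 2735369
C = -1/2571604 (C = 1/(-2571604) = -1/2571604 ≈ -3.8886e-7)
(O + 1444445)/(q + C) = (2735369 + 1444445)/(-1507417 - 1/2571604) = 4179814/(-3876479586869/2571604) = 4179814*(-2571604/3876479586869) = -10748826401656/3876479586869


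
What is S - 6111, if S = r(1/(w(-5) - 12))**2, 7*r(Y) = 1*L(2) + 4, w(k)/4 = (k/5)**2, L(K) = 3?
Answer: -6110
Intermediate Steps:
w(k) = 4*k**2/25 (w(k) = 4*(k/5)**2 = 4*(k**2/25) = 4*k**2/25)
r(Y) = 1 (r(Y) = (1*3 + 4)/7 = (3 + 4)/7 = (1/7)*7 = 1)
S = 1 (S = 1**2 = 1)
S - 6111 = 1 - 6111 = -6110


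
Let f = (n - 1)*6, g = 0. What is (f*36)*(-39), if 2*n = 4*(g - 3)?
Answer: 58968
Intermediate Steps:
n = -6 (n = (4*(0 - 3))/2 = (4*(-3))/2 = (1/2)*(-12) = -6)
f = -42 (f = (-6 - 1)*6 = -7*6 = -42)
(f*36)*(-39) = -42*36*(-39) = -1512*(-39) = 58968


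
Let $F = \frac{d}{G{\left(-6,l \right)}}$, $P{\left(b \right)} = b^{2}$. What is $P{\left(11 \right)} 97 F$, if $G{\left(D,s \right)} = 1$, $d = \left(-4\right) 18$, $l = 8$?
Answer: $-845064$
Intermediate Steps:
$d = -72$
$F = -72$ ($F = - \frac{72}{1} = \left(-72\right) 1 = -72$)
$P{\left(11 \right)} 97 F = 11^{2} \cdot 97 \left(-72\right) = 121 \cdot 97 \left(-72\right) = 11737 \left(-72\right) = -845064$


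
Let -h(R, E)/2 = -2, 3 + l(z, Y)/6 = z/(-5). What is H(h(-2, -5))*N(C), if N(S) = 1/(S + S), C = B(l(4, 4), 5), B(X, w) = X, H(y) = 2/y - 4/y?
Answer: 5/456 ≈ 0.010965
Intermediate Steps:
l(z, Y) = -18 - 6*z/5 (l(z, Y) = -18 + 6*(z/(-5)) = -18 + 6*(z*(-1/5)) = -18 + 6*(-z/5) = -18 - 6*z/5)
h(R, E) = 4 (h(R, E) = -2*(-2) = 4)
H(y) = -2/y
C = -114/5 (C = -18 - 6/5*4 = -18 - 24/5 = -114/5 ≈ -22.800)
N(S) = 1/(2*S)
H(h(-2, -5))*N(C) = (-2/4)*(1/(2*(-114/5))) = (-2*1/4)*((1/2)*(-5/114)) = -1/2*(-5/228) = 5/456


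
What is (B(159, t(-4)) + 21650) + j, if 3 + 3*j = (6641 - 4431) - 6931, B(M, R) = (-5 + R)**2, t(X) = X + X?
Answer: 60733/3 ≈ 20244.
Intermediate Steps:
t(X) = 2*X
j = -4724/3 (j = -1 + ((6641 - 4431) - 6931)/3 = -1 + (2210 - 6931)/3 = -1 + (1/3)*(-4721) = -1 - 4721/3 = -4724/3 ≈ -1574.7)
(B(159, t(-4)) + 21650) + j = ((-5 + 2*(-4))**2 + 21650) - 4724/3 = ((-5 - 8)**2 + 21650) - 4724/3 = ((-13)**2 + 21650) - 4724/3 = (169 + 21650) - 4724/3 = 21819 - 4724/3 = 60733/3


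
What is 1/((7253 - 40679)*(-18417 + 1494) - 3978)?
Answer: 1/565664220 ≈ 1.7678e-9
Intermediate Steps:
1/((7253 - 40679)*(-18417 + 1494) - 3978) = 1/(-33426*(-16923) - 3978) = 1/(565668198 - 3978) = 1/565664220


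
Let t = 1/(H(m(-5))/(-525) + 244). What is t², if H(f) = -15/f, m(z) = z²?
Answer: 765625/45582677001 ≈ 1.6796e-5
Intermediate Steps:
t = 875/213501 (t = 1/(-15/((-5)²)/(-525) + 244) = 1/(-15/25*(-1/525) + 244) = 1/(-15*1/25*(-1/525) + 244) = 1/(-⅗*(-1/525) + 244) = 1/(1/875 + 244) = 1/(213501/875) = 875/213501 ≈ 0.0040983)
t² = (875/213501)² = 765625/45582677001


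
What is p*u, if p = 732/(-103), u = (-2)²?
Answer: -2928/103 ≈ -28.427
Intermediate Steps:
u = 4
p = -732/103 (p = 732*(-1/103) = -732/103 ≈ -7.1068)
p*u = -732/103*4 = -2928/103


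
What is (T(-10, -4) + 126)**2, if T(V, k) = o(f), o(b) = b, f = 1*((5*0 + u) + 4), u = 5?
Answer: 18225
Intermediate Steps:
f = 9 (f = 1*((5*0 + 5) + 4) = 1*((0 + 5) + 4) = 1*(5 + 4) = 1*9 = 9)
T(V, k) = 9
(T(-10, -4) + 126)**2 = (9 + 126)**2 = 135**2 = 18225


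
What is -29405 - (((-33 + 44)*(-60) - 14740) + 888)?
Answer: -14893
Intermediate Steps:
-29405 - (((-33 + 44)*(-60) - 14740) + 888) = -29405 - ((11*(-60) - 14740) + 888) = -29405 - ((-660 - 14740) + 888) = -29405 - (-15400 + 888) = -29405 - 1*(-14512) = -29405 + 14512 = -14893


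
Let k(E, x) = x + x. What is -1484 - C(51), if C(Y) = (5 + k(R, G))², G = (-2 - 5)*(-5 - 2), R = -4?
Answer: -12093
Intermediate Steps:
G = 49 (G = -7*(-7) = 49)
k(E, x) = 2*x
C(Y) = 10609 (C(Y) = (5 + 2*49)² = (5 + 98)² = 103² = 10609)
-1484 - C(51) = -1484 - 1*10609 = -1484 - 10609 = -12093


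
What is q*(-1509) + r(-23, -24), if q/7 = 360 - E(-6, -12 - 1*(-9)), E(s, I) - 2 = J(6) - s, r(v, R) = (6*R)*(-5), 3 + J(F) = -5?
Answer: -3801960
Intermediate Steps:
J(F) = -8 (J(F) = -3 - 5 = -8)
r(v, R) = -30*R
E(s, I) = -6 - s (E(s, I) = 2 + (-8 - s) = -6 - s)
q = 2520 (q = 7*(360 - (-6 - 1*(-6))) = 7*(360 - (-6 + 6)) = 7*(360 - 1*0) = 7*(360 + 0) = 7*360 = 2520)
q*(-1509) + r(-23, -24) = 2520*(-1509) - 30*(-24) = -3802680 + 720 = -3801960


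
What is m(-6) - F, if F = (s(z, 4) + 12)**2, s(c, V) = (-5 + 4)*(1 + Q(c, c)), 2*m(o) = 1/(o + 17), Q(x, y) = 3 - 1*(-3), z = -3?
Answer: -549/22 ≈ -24.955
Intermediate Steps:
Q(x, y) = 6 (Q(x, y) = 3 + 3 = 6)
m(o) = 1/(2*(17 + o)) (m(o) = 1/(2*(o + 17)) = 1/(2*(17 + o)))
s(c, V) = -7 (s(c, V) = (-5 + 4)*(1 + 6) = -1*7 = -7)
F = 25 (F = (-7 + 12)**2 = 5**2 = 25)
m(-6) - F = 1/(2*(17 - 6)) - 1*25 = (1/2)/11 - 25 = (1/2)*(1/11) - 25 = 1/22 - 25 = -549/22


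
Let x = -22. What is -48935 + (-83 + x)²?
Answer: -37910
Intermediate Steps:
-48935 + (-83 + x)² = -48935 + (-83 - 22)² = -48935 + (-105)² = -48935 + 11025 = -37910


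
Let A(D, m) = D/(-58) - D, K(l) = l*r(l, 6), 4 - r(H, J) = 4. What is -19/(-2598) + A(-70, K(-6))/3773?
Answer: 1063399/40609338 ≈ 0.026186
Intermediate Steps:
r(H, J) = 0 (r(H, J) = 4 - 1*4 = 4 - 4 = 0)
K(l) = 0 (K(l) = l*0 = 0)
A(D, m) = -59*D/58 (A(D, m) = D*(-1/58) - D = -D/58 - D = -59*D/58)
-19/(-2598) + A(-70, K(-6))/3773 = -19/(-2598) - 59/58*(-70)/3773 = -19*(-1/2598) + (2065/29)*(1/3773) = 19/2598 + 295/15631 = 1063399/40609338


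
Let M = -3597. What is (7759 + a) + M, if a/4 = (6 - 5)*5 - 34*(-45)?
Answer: 10302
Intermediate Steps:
a = 6140 (a = 4*((6 - 5)*5 - 34*(-45)) = 4*(1*5 + 1530) = 4*(5 + 1530) = 4*1535 = 6140)
(7759 + a) + M = (7759 + 6140) - 3597 = 13899 - 3597 = 10302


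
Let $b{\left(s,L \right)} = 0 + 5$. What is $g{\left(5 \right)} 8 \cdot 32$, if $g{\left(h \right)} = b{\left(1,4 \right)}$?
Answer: $1280$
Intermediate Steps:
$b{\left(s,L \right)} = 5$
$g{\left(h \right)} = 5$
$g{\left(5 \right)} 8 \cdot 32 = 5 \cdot 8 \cdot 32 = 40 \cdot 32 = 1280$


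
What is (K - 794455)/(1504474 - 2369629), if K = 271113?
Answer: 523342/865155 ≈ 0.60491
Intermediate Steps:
(K - 794455)/(1504474 - 2369629) = (271113 - 794455)/(1504474 - 2369629) = -523342/(-865155) = -523342*(-1/865155) = 523342/865155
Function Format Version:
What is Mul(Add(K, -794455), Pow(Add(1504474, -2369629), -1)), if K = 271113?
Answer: Rational(523342, 865155) ≈ 0.60491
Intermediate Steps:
Mul(Add(K, -794455), Pow(Add(1504474, -2369629), -1)) = Mul(Add(271113, -794455), Pow(Add(1504474, -2369629), -1)) = Mul(-523342, Pow(-865155, -1)) = Mul(-523342, Rational(-1, 865155)) = Rational(523342, 865155)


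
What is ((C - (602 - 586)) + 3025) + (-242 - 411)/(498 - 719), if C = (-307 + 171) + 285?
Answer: 698571/221 ≈ 3161.0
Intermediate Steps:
C = 149 (C = -136 + 285 = 149)
((C - (602 - 586)) + 3025) + (-242 - 411)/(498 - 719) = ((149 - (602 - 586)) + 3025) + (-242 - 411)/(498 - 719) = ((149 - 1*16) + 3025) - 653/(-221) = ((149 - 16) + 3025) - 653*(-1/221) = (133 + 3025) + 653/221 = 3158 + 653/221 = 698571/221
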